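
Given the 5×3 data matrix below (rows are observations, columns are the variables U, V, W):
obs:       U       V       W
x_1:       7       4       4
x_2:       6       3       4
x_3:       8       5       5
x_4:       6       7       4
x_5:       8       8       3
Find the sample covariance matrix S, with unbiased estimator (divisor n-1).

Step 1 — column means:
  mean(U) = (7 + 6 + 8 + 6 + 8) / 5 = 35/5 = 7
  mean(V) = (4 + 3 + 5 + 7 + 8) / 5 = 27/5 = 5.4
  mean(W) = (4 + 4 + 5 + 4 + 3) / 5 = 20/5 = 4

Step 2 — sample covariance S[i,j] = (1/(n-1)) · Σ_k (x_{k,i} - mean_i) · (x_{k,j} - mean_j), with n-1 = 4.
  S[U,U] = ((0)·(0) + (-1)·(-1) + (1)·(1) + (-1)·(-1) + (1)·(1)) / 4 = 4/4 = 1
  S[U,V] = ((0)·(-1.4) + (-1)·(-2.4) + (1)·(-0.4) + (-1)·(1.6) + (1)·(2.6)) / 4 = 3/4 = 0.75
  S[U,W] = ((0)·(0) + (-1)·(0) + (1)·(1) + (-1)·(0) + (1)·(-1)) / 4 = 0/4 = 0
  S[V,V] = ((-1.4)·(-1.4) + (-2.4)·(-2.4) + (-0.4)·(-0.4) + (1.6)·(1.6) + (2.6)·(2.6)) / 4 = 17.2/4 = 4.3
  S[V,W] = ((-1.4)·(0) + (-2.4)·(0) + (-0.4)·(1) + (1.6)·(0) + (2.6)·(-1)) / 4 = -3/4 = -0.75
  S[W,W] = ((0)·(0) + (0)·(0) + (1)·(1) + (0)·(0) + (-1)·(-1)) / 4 = 2/4 = 0.5

S is symmetric (S[j,i] = S[i,j]). Assembling:

S = [[1, 0.75, 0],
 [0.75, 4.3, -0.75],
 [0, -0.75, 0.5]]


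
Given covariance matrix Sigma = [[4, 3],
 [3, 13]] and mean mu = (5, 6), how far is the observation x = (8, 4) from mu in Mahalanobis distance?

Step 1 — centre the observation: (x - mu) = (3, -2).

Step 2 — invert Sigma. det(Sigma) = 4·13 - (3)² = 43.
  Sigma^{-1} = (1/det) · [[d, -b], [-b, a]] = [[0.3023, -0.0698],
 [-0.0698, 0.093]].

Step 3 — form the quadratic (x - mu)^T · Sigma^{-1} · (x - mu):
  Sigma^{-1} · (x - mu) = (1.0465, -0.3953).
  (x - mu)^T · [Sigma^{-1} · (x - mu)] = (3)·(1.0465) + (-2)·(-0.3953) = 3.9302.

Step 4 — take square root: d = √(3.9302) ≈ 1.9825.

d(x, mu) = √(3.9302) ≈ 1.9825


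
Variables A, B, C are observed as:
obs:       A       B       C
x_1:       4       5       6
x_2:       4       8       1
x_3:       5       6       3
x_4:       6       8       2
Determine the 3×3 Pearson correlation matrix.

Step 1 — column means:
  mean(A) = (4 + 4 + 5 + 6) / 4 = 19/4 = 4.75
  mean(B) = (5 + 8 + 6 + 8) / 4 = 27/4 = 6.75
  mean(C) = (6 + 1 + 3 + 2) / 4 = 12/4 = 3

Step 2 — sample variances and covariances s[i,j] = (1/(n-1)) · Σ_k (x_{k,i} - mean_i) · (x_{k,j} - mean_j), with n-1 = 3:
  s[A,A] = ((-0.75)·(-0.75) + (-0.75)·(-0.75) + (0.25)·(0.25) + (1.25)·(1.25)) / 3 = 2.75/3 = 0.9167
  s[A,B] = ((-0.75)·(-1.75) + (-0.75)·(1.25) + (0.25)·(-0.75) + (1.25)·(1.25)) / 3 = 1.75/3 = 0.5833
  s[A,C] = ((-0.75)·(3) + (-0.75)·(-2) + (0.25)·(0) + (1.25)·(-1)) / 3 = -2/3 = -0.6667
  s[B,B] = ((-1.75)·(-1.75) + (1.25)·(1.25) + (-0.75)·(-0.75) + (1.25)·(1.25)) / 3 = 6.75/3 = 2.25
  s[B,C] = ((-1.75)·(3) + (1.25)·(-2) + (-0.75)·(0) + (1.25)·(-1)) / 3 = -9/3 = -3
  s[C,C] = ((3)·(3) + (-2)·(-2) + (0)·(0) + (-1)·(-1)) / 3 = 14/3 = 4.6667
  Sample standard deviations s_i = √(s[i,i]):
  s(A) = √(0.9167) = 0.9574
  s(B) = √(2.25) = 1.5
  s(C) = √(4.6667) = 2.1602

Step 3 — r_{ij} = s_{ij} / (s_i · s_j):
  r[A,A] = 1 (diagonal).
  r[A,B] = 0.5833 / (0.9574 · 1.5) = 0.5833 / 1.4361 = 0.4062
  r[A,C] = -0.6667 / (0.9574 · 2.1602) = -0.6667 / 2.0683 = -0.3223
  r[B,B] = 1 (diagonal).
  r[B,C] = -3 / (1.5 · 2.1602) = -3 / 3.2404 = -0.9258
  r[C,C] = 1 (diagonal).

R is symmetric with unit diagonal. Assembling:

R = [[1, 0.4062, -0.3223],
 [0.4062, 1, -0.9258],
 [-0.3223, -0.9258, 1]]


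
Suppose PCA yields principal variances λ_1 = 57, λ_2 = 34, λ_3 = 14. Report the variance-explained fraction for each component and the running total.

Step 1 — total variance = trace(Sigma) = Σ λ_i = 57 + 34 + 14 = 105.

Step 2 — fraction explained by component i = λ_i / Σ λ:
  PC1: 57/105 = 0.5429
  PC2: 34/105 = 0.3238
  PC3: 14/105 = 0.1333

Step 3 — cumulative fraction after k components = (λ_1 + ... + λ_k) / Σ λ:
  k = 1: 57/105 = 0.5429
  k = 2: (57 + 34)/105 = 91/105 = 0.8667
  k = 3: (57 + 34 + 14)/105 = 105/105 = 1

Summary (fraction, with percent):

explained: PC1 0.5429 (54.29%), PC2 0.3238 (32.38%), PC3 0.1333 (13.33%);  cumulative: 0.5429, 0.8667, 1


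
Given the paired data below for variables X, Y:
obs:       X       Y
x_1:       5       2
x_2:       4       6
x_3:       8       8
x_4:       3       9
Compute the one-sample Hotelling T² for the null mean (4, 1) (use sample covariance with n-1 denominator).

Step 1 — sample mean vector:
  mean(X) = (5 + 4 + 8 + 3) / 4 = 20/4 = 5
  mean(Y) = (2 + 6 + 8 + 9) / 4 = 25/4 = 6.25
  x̄ = (5, 6.25),  deviation x̄ - mu_0 = (5, 6.25) - (4, 1) = (1, 5.25).

Step 2 — sample covariance matrix, S[i,j] = (1/(n-1)) · Σ_k (x_{k,i} - mean_i) · (x_{k,j} - mean_j), divisor n-1 = 3:
  S[X,X] = ((0)·(0) + (-1)·(-1) + (3)·(3) + (-2)·(-2)) / 3 = 14/3 = 4.6667
  S[X,Y] = ((0)·(-4.25) + (-1)·(-0.25) + (3)·(1.75) + (-2)·(2.75)) / 3 = 0/3 = 0
  S[Y,Y] = ((-4.25)·(-4.25) + (-0.25)·(-0.25) + (1.75)·(1.75) + (2.75)·(2.75)) / 3 = 28.75/3 = 9.5833
  S = [[4.6667, 0],
 [0, 9.5833]].

Step 3 — invert S. det(S) = 4.6667·9.5833 - (0)² = 44.7222.
  S^{-1} = (1/det) · [[d, -b], [-b, a]] = [[0.2143, 0],
 [0, 0.1043]].

Step 4 — quadratic form (x̄ - mu_0)^T · S^{-1} · (x̄ - mu_0):
  S^{-1} · (x̄ - mu_0) = (0.2143, 0.5478),
  (x̄ - mu_0)^T · [...] = (1)·(0.2143) + (5.25)·(0.5478) = 3.0904.

Step 5 — scale by n: T² = 4 · 3.0904 = 12.3615.

T² ≈ 12.3615


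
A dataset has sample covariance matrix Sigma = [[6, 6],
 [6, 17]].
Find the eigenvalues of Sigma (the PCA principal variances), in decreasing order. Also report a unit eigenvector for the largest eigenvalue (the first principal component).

Step 1 — characteristic polynomial of 2×2 Sigma:
  det(Sigma - λI) = λ² - trace · λ + det = 0.
  trace = 6 + 17 = 23, det = 6·17 - (6)² = 66.
Step 2 — discriminant:
  Δ = trace² - 4·det = 529 - 264 = 265.
Step 3 — eigenvalues:
  λ = (trace ± √Δ)/2 = (23 ± 16.2788)/2,
  λ_1 = 19.6394,  λ_2 = 3.3606.

Step 4 — unit eigenvector for λ_1: solve (Sigma - λ_1 I)v = 0. First row:
  (6 - 19.6394)·v_x + (6)·v_y = 0, i.e. (-13.6394)·v_x + (6)·v_y = 0,
  so v ∝ (b, λ_1 - a) = (6, 13.6394) = u.
  ||u|| = √((6)² + (13.6394)²) = √(222.0335) ≈ 14.9008,
  v_1 = u/||u|| ≈ (0.4027, 0.9153) (||v_1|| = 1).

λ_1 = 19.6394,  λ_2 = 3.3606;  v_1 ≈ (0.4027, 0.9153)


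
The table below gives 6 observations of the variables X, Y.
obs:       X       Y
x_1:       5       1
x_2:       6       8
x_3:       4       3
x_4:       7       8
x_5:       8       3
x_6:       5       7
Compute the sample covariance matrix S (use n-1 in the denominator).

Step 1 — column means:
  mean(X) = (5 + 6 + 4 + 7 + 8 + 5) / 6 = 35/6 = 5.8333
  mean(Y) = (1 + 8 + 3 + 8 + 3 + 7) / 6 = 30/6 = 5

Step 2 — sample covariance S[i,j] = (1/(n-1)) · Σ_k (x_{k,i} - mean_i) · (x_{k,j} - mean_j), with n-1 = 5.
  S[X,X] = ((-0.8333)·(-0.8333) + (0.1667)·(0.1667) + (-1.8333)·(-1.8333) + (1.1667)·(1.1667) + (2.1667)·(2.1667) + (-0.8333)·(-0.8333)) / 5 = 10.8333/5 = 2.1667
  S[X,Y] = ((-0.8333)·(-4) + (0.1667)·(3) + (-1.8333)·(-2) + (1.1667)·(3) + (2.1667)·(-2) + (-0.8333)·(2)) / 5 = 5/5 = 1
  S[Y,Y] = ((-4)·(-4) + (3)·(3) + (-2)·(-2) + (3)·(3) + (-2)·(-2) + (2)·(2)) / 5 = 46/5 = 9.2

S is symmetric (S[j,i] = S[i,j]). Assembling:

S = [[2.1667, 1],
 [1, 9.2]]


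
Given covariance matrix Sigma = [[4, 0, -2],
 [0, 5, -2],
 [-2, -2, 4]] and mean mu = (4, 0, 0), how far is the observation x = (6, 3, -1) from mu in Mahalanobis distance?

Step 1 — centre the observation: (x - mu) = (2, 3, -1).

Step 2 — invert Sigma (cofactor / det for 3×3, or solve directly):
  Sigma^{-1} = [[0.3636, 0.0909, 0.2273],
 [0.0909, 0.2727, 0.1818],
 [0.2273, 0.1818, 0.4545]].

Step 3 — form the quadratic (x - mu)^T · Sigma^{-1} · (x - mu):
  Sigma^{-1} · (x - mu) = (0.7727, 0.8182, 0.5455).
  (x - mu)^T · [Sigma^{-1} · (x - mu)] = (2)·(0.7727) + (3)·(0.8182) + (-1)·(0.5455) = 3.4545.

Step 4 — take square root: d = √(3.4545) ≈ 1.8586.

d(x, mu) = √(3.4545) ≈ 1.8586


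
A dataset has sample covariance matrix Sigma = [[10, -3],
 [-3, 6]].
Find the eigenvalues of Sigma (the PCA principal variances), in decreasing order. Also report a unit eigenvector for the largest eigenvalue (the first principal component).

Step 1 — characteristic polynomial of 2×2 Sigma:
  det(Sigma - λI) = λ² - trace · λ + det = 0.
  trace = 10 + 6 = 16, det = 10·6 - (-3)² = 51.
Step 2 — discriminant:
  Δ = trace² - 4·det = 256 - 204 = 52.
Step 3 — eigenvalues:
  λ = (trace ± √Δ)/2 = (16 ± 7.2111)/2,
  λ_1 = 11.6056,  λ_2 = 4.3944.

Step 4 — unit eigenvector for λ_1: solve (Sigma - λ_1 I)v = 0. First row:
  (10 - 11.6056)·v_x + (-3)·v_y = 0, i.e. (-1.6056)·v_x + (-3)·v_y = 0,
  so v ∝ (b, λ_1 - a) = (-3, 1.6056); multiply by -1 so the first entry is positive: u = (3, -1.6056).
  ||u|| = √((3)² + (-1.6056)²) = √(11.5778) ≈ 3.4026,
  v_1 = u/||u|| ≈ (0.8817, -0.4719) (||v_1|| = 1).

λ_1 = 11.6056,  λ_2 = 4.3944;  v_1 ≈ (0.8817, -0.4719)


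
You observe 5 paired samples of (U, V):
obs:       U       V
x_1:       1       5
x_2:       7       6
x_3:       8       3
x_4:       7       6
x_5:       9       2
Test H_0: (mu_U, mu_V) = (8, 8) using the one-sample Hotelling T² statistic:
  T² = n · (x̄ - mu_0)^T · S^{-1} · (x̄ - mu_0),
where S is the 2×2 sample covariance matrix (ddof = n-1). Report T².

Step 1 — sample mean vector:
  mean(U) = (1 + 7 + 8 + 7 + 9) / 5 = 32/5 = 6.4
  mean(V) = (5 + 6 + 3 + 6 + 2) / 5 = 22/5 = 4.4
  x̄ = (6.4, 4.4),  deviation x̄ - mu_0 = (6.4, 4.4) - (8, 8) = (-1.6, -3.6).

Step 2 — sample covariance matrix, S[i,j] = (1/(n-1)) · Σ_k (x_{k,i} - mean_i) · (x_{k,j} - mean_j), divisor n-1 = 4:
  S[U,U] = ((-5.4)·(-5.4) + (0.6)·(0.6) + (1.6)·(1.6) + (0.6)·(0.6) + (2.6)·(2.6)) / 4 = 39.2/4 = 9.8
  S[U,V] = ((-5.4)·(0.6) + (0.6)·(1.6) + (1.6)·(-1.4) + (0.6)·(1.6) + (2.6)·(-2.4)) / 4 = -9.8/4 = -2.45
  S[V,V] = ((0.6)·(0.6) + (1.6)·(1.6) + (-1.4)·(-1.4) + (1.6)·(1.6) + (-2.4)·(-2.4)) / 4 = 13.2/4 = 3.3
  S = [[9.8, -2.45],
 [-2.45, 3.3]].

Step 3 — invert S. det(S) = 9.8·3.3 - (-2.45)² = 26.3375.
  S^{-1} = (1/det) · [[d, -b], [-b, a]] = [[0.1253, 0.093],
 [0.093, 0.3721]].

Step 4 — quadratic form (x̄ - mu_0)^T · S^{-1} · (x̄ - mu_0):
  S^{-1} · (x̄ - mu_0) = (-0.5354, -1.4884),
  (x̄ - mu_0)^T · [...] = (-1.6)·(-0.5354) + (-3.6)·(-1.4884) = 6.2147.

Step 5 — scale by n: T² = 5 · 6.2147 = 31.0736.

T² ≈ 31.0736


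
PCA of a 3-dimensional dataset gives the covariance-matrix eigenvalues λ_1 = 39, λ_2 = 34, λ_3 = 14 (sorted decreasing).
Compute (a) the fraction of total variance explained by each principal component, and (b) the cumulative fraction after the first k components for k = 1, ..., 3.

Step 1 — total variance = trace(Sigma) = Σ λ_i = 39 + 34 + 14 = 87.

Step 2 — fraction explained by component i = λ_i / Σ λ:
  PC1: 39/87 = 0.4483
  PC2: 34/87 = 0.3908
  PC3: 14/87 = 0.1609

Step 3 — cumulative fraction after k components = (λ_1 + ... + λ_k) / Σ λ:
  k = 1: 39/87 = 0.4483
  k = 2: (39 + 34)/87 = 73/87 = 0.8391
  k = 3: (39 + 34 + 14)/87 = 87/87 = 1

Summary (fraction, with percent):

explained: PC1 0.4483 (44.83%), PC2 0.3908 (39.08%), PC3 0.1609 (16.09%);  cumulative: 0.4483, 0.8391, 1


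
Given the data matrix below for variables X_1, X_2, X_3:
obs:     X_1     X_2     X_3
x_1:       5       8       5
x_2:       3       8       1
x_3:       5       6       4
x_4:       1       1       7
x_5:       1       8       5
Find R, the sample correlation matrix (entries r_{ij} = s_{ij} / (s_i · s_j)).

Step 1 — column means:
  mean(X_1) = (5 + 3 + 5 + 1 + 1) / 5 = 15/5 = 3
  mean(X_2) = (8 + 8 + 6 + 1 + 8) / 5 = 31/5 = 6.2
  mean(X_3) = (5 + 1 + 4 + 7 + 5) / 5 = 22/5 = 4.4

Step 2 — sample variances and covariances s[i,j] = (1/(n-1)) · Σ_k (x_{k,i} - mean_i) · (x_{k,j} - mean_j), with n-1 = 4:
  s[X_1,X_1] = ((2)·(2) + (0)·(0) + (2)·(2) + (-2)·(-2) + (-2)·(-2)) / 4 = 16/4 = 4
  s[X_1,X_2] = ((2)·(1.8) + (0)·(1.8) + (2)·(-0.2) + (-2)·(-5.2) + (-2)·(1.8)) / 4 = 10/4 = 2.5
  s[X_1,X_3] = ((2)·(0.6) + (0)·(-3.4) + (2)·(-0.4) + (-2)·(2.6) + (-2)·(0.6)) / 4 = -6/4 = -1.5
  s[X_2,X_2] = ((1.8)·(1.8) + (1.8)·(1.8) + (-0.2)·(-0.2) + (-5.2)·(-5.2) + (1.8)·(1.8)) / 4 = 36.8/4 = 9.2
  s[X_2,X_3] = ((1.8)·(0.6) + (1.8)·(-3.4) + (-0.2)·(-0.4) + (-5.2)·(2.6) + (1.8)·(0.6)) / 4 = -17.4/4 = -4.35
  s[X_3,X_3] = ((0.6)·(0.6) + (-3.4)·(-3.4) + (-0.4)·(-0.4) + (2.6)·(2.6) + (0.6)·(0.6)) / 4 = 19.2/4 = 4.8
  Sample standard deviations s_i = √(s[i,i]):
  s(X_1) = √(4) = 2
  s(X_2) = √(9.2) = 3.0332
  s(X_3) = √(4.8) = 2.1909

Step 3 — r_{ij} = s_{ij} / (s_i · s_j):
  r[X_1,X_1] = 1 (diagonal).
  r[X_1,X_2] = 2.5 / (2 · 3.0332) = 2.5 / 6.0663 = 0.4121
  r[X_1,X_3] = -1.5 / (2 · 2.1909) = -1.5 / 4.3818 = -0.3423
  r[X_2,X_2] = 1 (diagonal).
  r[X_2,X_3] = -4.35 / (3.0332 · 2.1909) = -4.35 / 6.6453 = -0.6546
  r[X_3,X_3] = 1 (diagonal).

R is symmetric with unit diagonal. Assembling:

R = [[1, 0.4121, -0.3423],
 [0.4121, 1, -0.6546],
 [-0.3423, -0.6546, 1]]


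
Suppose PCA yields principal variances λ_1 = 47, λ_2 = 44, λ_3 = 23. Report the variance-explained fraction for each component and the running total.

Step 1 — total variance = trace(Sigma) = Σ λ_i = 47 + 44 + 23 = 114.

Step 2 — fraction explained by component i = λ_i / Σ λ:
  PC1: 47/114 = 0.4123
  PC2: 44/114 = 0.386
  PC3: 23/114 = 0.2018

Step 3 — cumulative fraction after k components = (λ_1 + ... + λ_k) / Σ λ:
  k = 1: 47/114 = 0.4123
  k = 2: (47 + 44)/114 = 91/114 = 0.7982
  k = 3: (47 + 44 + 23)/114 = 114/114 = 1

Summary (fraction, with percent):

explained: PC1 0.4123 (41.23%), PC2 0.386 (38.6%), PC3 0.2018 (20.18%);  cumulative: 0.4123, 0.7982, 1


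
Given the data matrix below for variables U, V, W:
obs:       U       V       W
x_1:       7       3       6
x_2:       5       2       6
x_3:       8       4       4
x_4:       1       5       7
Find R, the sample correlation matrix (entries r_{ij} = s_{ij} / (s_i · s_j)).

Step 1 — column means:
  mean(U) = (7 + 5 + 8 + 1) / 4 = 21/4 = 5.25
  mean(V) = (3 + 2 + 4 + 5) / 4 = 14/4 = 3.5
  mean(W) = (6 + 6 + 4 + 7) / 4 = 23/4 = 5.75

Step 2 — sample variances and covariances s[i,j] = (1/(n-1)) · Σ_k (x_{k,i} - mean_i) · (x_{k,j} - mean_j), with n-1 = 3:
  s[U,U] = ((1.75)·(1.75) + (-0.25)·(-0.25) + (2.75)·(2.75) + (-4.25)·(-4.25)) / 3 = 28.75/3 = 9.5833
  s[U,V] = ((1.75)·(-0.5) + (-0.25)·(-1.5) + (2.75)·(0.5) + (-4.25)·(1.5)) / 3 = -5.5/3 = -1.8333
  s[U,W] = ((1.75)·(0.25) + (-0.25)·(0.25) + (2.75)·(-1.75) + (-4.25)·(1.25)) / 3 = -9.75/3 = -3.25
  s[V,V] = ((-0.5)·(-0.5) + (-1.5)·(-1.5) + (0.5)·(0.5) + (1.5)·(1.5)) / 3 = 5/3 = 1.6667
  s[V,W] = ((-0.5)·(0.25) + (-1.5)·(0.25) + (0.5)·(-1.75) + (1.5)·(1.25)) / 3 = 0.5/3 = 0.1667
  s[W,W] = ((0.25)·(0.25) + (0.25)·(0.25) + (-1.75)·(-1.75) + (1.25)·(1.25)) / 3 = 4.75/3 = 1.5833
  Sample standard deviations s_i = √(s[i,i]):
  s(U) = √(9.5833) = 3.0957
  s(V) = √(1.6667) = 1.291
  s(W) = √(1.5833) = 1.2583

Step 3 — r_{ij} = s_{ij} / (s_i · s_j):
  r[U,U] = 1 (diagonal).
  r[U,V] = -1.8333 / (3.0957 · 1.291) = -1.8333 / 3.9965 = -0.4587
  r[U,W] = -3.25 / (3.0957 · 1.2583) = -3.25 / 3.8953 = -0.8343
  r[V,V] = 1 (diagonal).
  r[V,W] = 0.1667 / (1.291 · 1.2583) = 0.1667 / 1.6245 = 0.1026
  r[W,W] = 1 (diagonal).

R is symmetric with unit diagonal. Assembling:

R = [[1, -0.4587, -0.8343],
 [-0.4587, 1, 0.1026],
 [-0.8343, 0.1026, 1]]


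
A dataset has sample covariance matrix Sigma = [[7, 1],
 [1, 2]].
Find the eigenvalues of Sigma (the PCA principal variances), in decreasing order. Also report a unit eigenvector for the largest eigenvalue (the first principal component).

Step 1 — characteristic polynomial of 2×2 Sigma:
  det(Sigma - λI) = λ² - trace · λ + det = 0.
  trace = 7 + 2 = 9, det = 7·2 - (1)² = 13.
Step 2 — discriminant:
  Δ = trace² - 4·det = 81 - 52 = 29.
Step 3 — eigenvalues:
  λ = (trace ± √Δ)/2 = (9 ± 5.3852)/2,
  λ_1 = 7.1926,  λ_2 = 1.8074.

Step 4 — unit eigenvector for λ_1: solve (Sigma - λ_1 I)v = 0. First row:
  (7 - 7.1926)·v_x + (1)·v_y = 0, i.e. (-0.1926)·v_x + (1)·v_y = 0,
  so v ∝ (b, λ_1 - a) = (1, 0.1926) = u.
  ||u|| = √((1)² + (0.1926)²) = √(1.0371) ≈ 1.0184,
  v_1 = u/||u|| ≈ (0.982, 0.1891) (||v_1|| = 1).

λ_1 = 7.1926,  λ_2 = 1.8074;  v_1 ≈ (0.982, 0.1891)


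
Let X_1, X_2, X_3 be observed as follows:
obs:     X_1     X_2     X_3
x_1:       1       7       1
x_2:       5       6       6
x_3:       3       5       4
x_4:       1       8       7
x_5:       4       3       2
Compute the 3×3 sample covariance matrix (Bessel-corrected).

Step 1 — column means:
  mean(X_1) = (1 + 5 + 3 + 1 + 4) / 5 = 14/5 = 2.8
  mean(X_2) = (7 + 6 + 5 + 8 + 3) / 5 = 29/5 = 5.8
  mean(X_3) = (1 + 6 + 4 + 7 + 2) / 5 = 20/5 = 4

Step 2 — sample covariance S[i,j] = (1/(n-1)) · Σ_k (x_{k,i} - mean_i) · (x_{k,j} - mean_j), with n-1 = 4.
  S[X_1,X_1] = ((-1.8)·(-1.8) + (2.2)·(2.2) + (0.2)·(0.2) + (-1.8)·(-1.8) + (1.2)·(1.2)) / 4 = 12.8/4 = 3.2
  S[X_1,X_2] = ((-1.8)·(1.2) + (2.2)·(0.2) + (0.2)·(-0.8) + (-1.8)·(2.2) + (1.2)·(-2.8)) / 4 = -9.2/4 = -2.3
  S[X_1,X_3] = ((-1.8)·(-3) + (2.2)·(2) + (0.2)·(0) + (-1.8)·(3) + (1.2)·(-2)) / 4 = 2/4 = 0.5
  S[X_2,X_2] = ((1.2)·(1.2) + (0.2)·(0.2) + (-0.8)·(-0.8) + (2.2)·(2.2) + (-2.8)·(-2.8)) / 4 = 14.8/4 = 3.7
  S[X_2,X_3] = ((1.2)·(-3) + (0.2)·(2) + (-0.8)·(0) + (2.2)·(3) + (-2.8)·(-2)) / 4 = 9/4 = 2.25
  S[X_3,X_3] = ((-3)·(-3) + (2)·(2) + (0)·(0) + (3)·(3) + (-2)·(-2)) / 4 = 26/4 = 6.5

S is symmetric (S[j,i] = S[i,j]). Assembling:

S = [[3.2, -2.3, 0.5],
 [-2.3, 3.7, 2.25],
 [0.5, 2.25, 6.5]]


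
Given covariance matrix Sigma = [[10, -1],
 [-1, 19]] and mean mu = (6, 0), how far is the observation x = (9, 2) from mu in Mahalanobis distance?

Step 1 — centre the observation: (x - mu) = (3, 2).

Step 2 — invert Sigma. det(Sigma) = 10·19 - (-1)² = 189.
  Sigma^{-1} = (1/det) · [[d, -b], [-b, a]] = [[0.1005, 0.0053],
 [0.0053, 0.0529]].

Step 3 — form the quadratic (x - mu)^T · Sigma^{-1} · (x - mu):
  Sigma^{-1} · (x - mu) = (0.3122, 0.1217).
  (x - mu)^T · [Sigma^{-1} · (x - mu)] = (3)·(0.3122) + (2)·(0.1217) = 1.1799.

Step 4 — take square root: d = √(1.1799) ≈ 1.0862.

d(x, mu) = √(1.1799) ≈ 1.0862


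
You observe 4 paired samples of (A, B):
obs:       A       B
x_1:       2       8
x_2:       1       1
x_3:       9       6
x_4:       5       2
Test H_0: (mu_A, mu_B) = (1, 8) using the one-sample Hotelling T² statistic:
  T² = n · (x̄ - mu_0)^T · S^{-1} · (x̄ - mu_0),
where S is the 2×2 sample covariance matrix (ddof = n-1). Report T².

Step 1 — sample mean vector:
  mean(A) = (2 + 1 + 9 + 5) / 4 = 17/4 = 4.25
  mean(B) = (8 + 1 + 6 + 2) / 4 = 17/4 = 4.25
  x̄ = (4.25, 4.25),  deviation x̄ - mu_0 = (4.25, 4.25) - (1, 8) = (3.25, -3.75).

Step 2 — sample covariance matrix, S[i,j] = (1/(n-1)) · Σ_k (x_{k,i} - mean_i) · (x_{k,j} - mean_j), divisor n-1 = 3:
  S[A,A] = ((-2.25)·(-2.25) + (-3.25)·(-3.25) + (4.75)·(4.75) + (0.75)·(0.75)) / 3 = 38.75/3 = 12.9167
  S[A,B] = ((-2.25)·(3.75) + (-3.25)·(-3.25) + (4.75)·(1.75) + (0.75)·(-2.25)) / 3 = 8.75/3 = 2.9167
  S[B,B] = ((3.75)·(3.75) + (-3.25)·(-3.25) + (1.75)·(1.75) + (-2.25)·(-2.25)) / 3 = 32.75/3 = 10.9167
  S = [[12.9167, 2.9167],
 [2.9167, 10.9167]].

Step 3 — invert S. det(S) = 12.9167·10.9167 - (2.9167)² = 132.5.
  S^{-1} = (1/det) · [[d, -b], [-b, a]] = [[0.0824, -0.022],
 [-0.022, 0.0975]].

Step 4 — quadratic form (x̄ - mu_0)^T · S^{-1} · (x̄ - mu_0):
  S^{-1} · (x̄ - mu_0) = (0.3503, -0.4371),
  (x̄ - mu_0)^T · [...] = (3.25)·(0.3503) + (-3.75)·(-0.4371) = 2.7777.

Step 5 — scale by n: T² = 4 · 2.7777 = 11.1107.

T² ≈ 11.1107


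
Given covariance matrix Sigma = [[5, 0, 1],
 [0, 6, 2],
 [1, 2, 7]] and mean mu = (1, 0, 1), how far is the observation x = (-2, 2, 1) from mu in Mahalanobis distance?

Step 1 — centre the observation: (x - mu) = (-3, 2, 0).

Step 2 — invert Sigma (cofactor / det for 3×3, or solve directly):
  Sigma^{-1} = [[0.2065, 0.0109, -0.0326],
 [0.0109, 0.1848, -0.0543],
 [-0.0326, -0.0543, 0.163]].

Step 3 — form the quadratic (x - mu)^T · Sigma^{-1} · (x - mu):
  Sigma^{-1} · (x - mu) = (-0.5978, 0.337, -0.0109).
  (x - mu)^T · [Sigma^{-1} · (x - mu)] = (-3)·(-0.5978) + (2)·(0.337) + (0)·(-0.0109) = 2.4674.

Step 4 — take square root: d = √(2.4674) ≈ 1.5708.

d(x, mu) = √(2.4674) ≈ 1.5708


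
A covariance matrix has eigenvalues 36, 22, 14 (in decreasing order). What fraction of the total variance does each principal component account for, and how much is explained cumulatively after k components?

Step 1 — total variance = trace(Sigma) = Σ λ_i = 36 + 22 + 14 = 72.

Step 2 — fraction explained by component i = λ_i / Σ λ:
  PC1: 36/72 = 0.5
  PC2: 22/72 = 0.3056
  PC3: 14/72 = 0.1944

Step 3 — cumulative fraction after k components = (λ_1 + ... + λ_k) / Σ λ:
  k = 1: 36/72 = 0.5
  k = 2: (36 + 22)/72 = 58/72 = 0.8056
  k = 3: (36 + 22 + 14)/72 = 72/72 = 1

Summary (fraction, with percent):

explained: PC1 0.5 (50%), PC2 0.3056 (30.56%), PC3 0.1944 (19.44%);  cumulative: 0.5, 0.8056, 1


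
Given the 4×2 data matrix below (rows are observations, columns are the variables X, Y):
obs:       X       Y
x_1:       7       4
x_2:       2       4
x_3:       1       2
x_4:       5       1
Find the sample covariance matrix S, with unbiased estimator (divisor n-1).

Step 1 — column means:
  mean(X) = (7 + 2 + 1 + 5) / 4 = 15/4 = 3.75
  mean(Y) = (4 + 4 + 2 + 1) / 4 = 11/4 = 2.75

Step 2 — sample covariance S[i,j] = (1/(n-1)) · Σ_k (x_{k,i} - mean_i) · (x_{k,j} - mean_j), with n-1 = 3.
  S[X,X] = ((3.25)·(3.25) + (-1.75)·(-1.75) + (-2.75)·(-2.75) + (1.25)·(1.25)) / 3 = 22.75/3 = 7.5833
  S[X,Y] = ((3.25)·(1.25) + (-1.75)·(1.25) + (-2.75)·(-0.75) + (1.25)·(-1.75)) / 3 = 1.75/3 = 0.5833
  S[Y,Y] = ((1.25)·(1.25) + (1.25)·(1.25) + (-0.75)·(-0.75) + (-1.75)·(-1.75)) / 3 = 6.75/3 = 2.25

S is symmetric (S[j,i] = S[i,j]). Assembling:

S = [[7.5833, 0.5833],
 [0.5833, 2.25]]


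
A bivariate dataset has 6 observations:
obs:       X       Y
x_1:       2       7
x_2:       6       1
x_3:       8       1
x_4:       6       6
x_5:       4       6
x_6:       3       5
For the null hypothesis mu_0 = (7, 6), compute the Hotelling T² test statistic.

Step 1 — sample mean vector:
  mean(X) = (2 + 6 + 8 + 6 + 4 + 3) / 6 = 29/6 = 4.8333
  mean(Y) = (7 + 1 + 1 + 6 + 6 + 5) / 6 = 26/6 = 4.3333
  x̄ = (4.8333, 4.3333),  deviation x̄ - mu_0 = (4.8333, 4.3333) - (7, 6) = (-2.1667, -1.6667).

Step 2 — sample covariance matrix, S[i,j] = (1/(n-1)) · Σ_k (x_{k,i} - mean_i) · (x_{k,j} - mean_j), divisor n-1 = 5:
  S[X,X] = ((-2.8333)·(-2.8333) + (1.1667)·(1.1667) + (3.1667)·(3.1667) + (1.1667)·(1.1667) + (-0.8333)·(-0.8333) + (-1.8333)·(-1.8333)) / 5 = 24.8333/5 = 4.9667
  S[X,Y] = ((-2.8333)·(2.6667) + (1.1667)·(-3.3333) + (3.1667)·(-3.3333) + (1.1667)·(1.6667) + (-0.8333)·(1.6667) + (-1.8333)·(0.6667)) / 5 = -22.6667/5 = -4.5333
  S[Y,Y] = ((2.6667)·(2.6667) + (-3.3333)·(-3.3333) + (-3.3333)·(-3.3333) + (1.6667)·(1.6667) + (1.6667)·(1.6667) + (0.6667)·(0.6667)) / 5 = 35.3333/5 = 7.0667
  S = [[4.9667, -4.5333],
 [-4.5333, 7.0667]].

Step 3 — invert S. det(S) = 4.9667·7.0667 - (-4.5333)² = 14.5467.
  S^{-1} = (1/det) · [[d, -b], [-b, a]] = [[0.4858, 0.3116],
 [0.3116, 0.3414]].

Step 4 — quadratic form (x̄ - mu_0)^T · S^{-1} · (x̄ - mu_0):
  S^{-1} · (x̄ - mu_0) = (-1.572, -1.2443),
  (x̄ - mu_0)^T · [...] = (-2.1667)·(-1.572) + (-1.6667)·(-1.2443) = 5.4797.

Step 5 — scale by n: T² = 6 · 5.4797 = 32.8781.

T² ≈ 32.8781


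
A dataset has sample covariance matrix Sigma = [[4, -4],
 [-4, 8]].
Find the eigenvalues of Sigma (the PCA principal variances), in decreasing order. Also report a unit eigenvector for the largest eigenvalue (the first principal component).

Step 1 — characteristic polynomial of 2×2 Sigma:
  det(Sigma - λI) = λ² - trace · λ + det = 0.
  trace = 4 + 8 = 12, det = 4·8 - (-4)² = 16.
Step 2 — discriminant:
  Δ = trace² - 4·det = 144 - 64 = 80.
Step 3 — eigenvalues:
  λ = (trace ± √Δ)/2 = (12 ± 8.9443)/2,
  λ_1 = 10.4721,  λ_2 = 1.5279.

Step 4 — unit eigenvector for λ_1: solve (Sigma - λ_1 I)v = 0. First row:
  (4 - 10.4721)·v_x + (-4)·v_y = 0, i.e. (-6.4721)·v_x + (-4)·v_y = 0,
  so v ∝ (b, λ_1 - a) = (-4, 6.4721); multiply by -1 so the first entry is positive: u = (4, -6.4721).
  ||u|| = √((4)² + (-6.4721)²) = √(57.8885) ≈ 7.6085,
  v_1 = u/||u|| ≈ (0.5257, -0.8507) (||v_1|| = 1).

λ_1 = 10.4721,  λ_2 = 1.5279;  v_1 ≈ (0.5257, -0.8507)


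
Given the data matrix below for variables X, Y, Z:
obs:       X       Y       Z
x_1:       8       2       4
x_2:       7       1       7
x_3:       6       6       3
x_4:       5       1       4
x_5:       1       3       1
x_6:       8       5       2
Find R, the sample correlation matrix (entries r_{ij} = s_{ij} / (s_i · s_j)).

Step 1 — column means:
  mean(X) = (8 + 7 + 6 + 5 + 1 + 8) / 6 = 35/6 = 5.8333
  mean(Y) = (2 + 1 + 6 + 1 + 3 + 5) / 6 = 18/6 = 3
  mean(Z) = (4 + 7 + 3 + 4 + 1 + 2) / 6 = 21/6 = 3.5

Step 2 — sample variances and covariances s[i,j] = (1/(n-1)) · Σ_k (x_{k,i} - mean_i) · (x_{k,j} - mean_j), with n-1 = 5:
  s[X,X] = ((2.1667)·(2.1667) + (1.1667)·(1.1667) + (0.1667)·(0.1667) + (-0.8333)·(-0.8333) + (-4.8333)·(-4.8333) + (2.1667)·(2.1667)) / 5 = 34.8333/5 = 6.9667
  s[X,Y] = ((2.1667)·(-1) + (1.1667)·(-2) + (0.1667)·(3) + (-0.8333)·(-2) + (-4.8333)·(0) + (2.1667)·(2)) / 5 = 2/5 = 0.4
  s[X,Z] = ((2.1667)·(0.5) + (1.1667)·(3.5) + (0.1667)·(-0.5) + (-0.8333)·(0.5) + (-4.8333)·(-2.5) + (2.1667)·(-1.5)) / 5 = 13.5/5 = 2.7
  s[Y,Y] = ((-1)·(-1) + (-2)·(-2) + (3)·(3) + (-2)·(-2) + (0)·(0) + (2)·(2)) / 5 = 22/5 = 4.4
  s[Y,Z] = ((-1)·(0.5) + (-2)·(3.5) + (3)·(-0.5) + (-2)·(0.5) + (0)·(-2.5) + (2)·(-1.5)) / 5 = -13/5 = -2.6
  s[Z,Z] = ((0.5)·(0.5) + (3.5)·(3.5) + (-0.5)·(-0.5) + (0.5)·(0.5) + (-2.5)·(-2.5) + (-1.5)·(-1.5)) / 5 = 21.5/5 = 4.3
  Sample standard deviations s_i = √(s[i,i]):
  s(X) = √(6.9667) = 2.6394
  s(Y) = √(4.4) = 2.0976
  s(Z) = √(4.3) = 2.0736

Step 3 — r_{ij} = s_{ij} / (s_i · s_j):
  r[X,X] = 1 (diagonal).
  r[X,Y] = 0.4 / (2.6394 · 2.0976) = 0.4 / 5.5365 = 0.0722
  r[X,Z] = 2.7 / (2.6394 · 2.0736) = 2.7 / 5.4733 = 0.4933
  r[Y,Y] = 1 (diagonal).
  r[Y,Z] = -2.6 / (2.0976 · 2.0736) = -2.6 / 4.3497 = -0.5977
  r[Z,Z] = 1 (diagonal).

R is symmetric with unit diagonal. Assembling:

R = [[1, 0.0722, 0.4933],
 [0.0722, 1, -0.5977],
 [0.4933, -0.5977, 1]]


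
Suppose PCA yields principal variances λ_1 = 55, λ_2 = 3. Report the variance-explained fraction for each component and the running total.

Step 1 — total variance = trace(Sigma) = Σ λ_i = 55 + 3 = 58.

Step 2 — fraction explained by component i = λ_i / Σ λ:
  PC1: 55/58 = 0.9483
  PC2: 3/58 = 0.0517

Step 3 — cumulative fraction after k components = (λ_1 + ... + λ_k) / Σ λ:
  k = 1: 55/58 = 0.9483
  k = 2: (55 + 3)/58 = 58/58 = 1

Summary (fraction, with percent):

explained: PC1 0.9483 (94.83%), PC2 0.0517 (5.17%);  cumulative: 0.9483, 1


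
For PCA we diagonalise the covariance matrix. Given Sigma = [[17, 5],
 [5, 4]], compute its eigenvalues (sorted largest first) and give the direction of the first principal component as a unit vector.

Step 1 — characteristic polynomial of 2×2 Sigma:
  det(Sigma - λI) = λ² - trace · λ + det = 0.
  trace = 17 + 4 = 21, det = 17·4 - (5)² = 43.
Step 2 — discriminant:
  Δ = trace² - 4·det = 441 - 172 = 269.
Step 3 — eigenvalues:
  λ = (trace ± √Δ)/2 = (21 ± 16.4012)/2,
  λ_1 = 18.7006,  λ_2 = 2.2994.

Step 4 — unit eigenvector for λ_1: solve (Sigma - λ_1 I)v = 0. First row:
  (17 - 18.7006)·v_x + (5)·v_y = 0, i.e. (-1.7006)·v_x + (5)·v_y = 0,
  so v ∝ (b, λ_1 - a) = (5, 1.7006) = u.
  ||u|| = √((5)² + (1.7006)²) = √(27.8921) ≈ 5.2813,
  v_1 = u/||u|| ≈ (0.9467, 0.322) (||v_1|| = 1).

λ_1 = 18.7006,  λ_2 = 2.2994;  v_1 ≈ (0.9467, 0.322)


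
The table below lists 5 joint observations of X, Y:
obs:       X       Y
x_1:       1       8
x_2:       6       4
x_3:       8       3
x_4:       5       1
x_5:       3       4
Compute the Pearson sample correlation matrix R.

Step 1 — column means:
  mean(X) = (1 + 6 + 8 + 5 + 3) / 5 = 23/5 = 4.6
  mean(Y) = (8 + 4 + 3 + 1 + 4) / 5 = 20/5 = 4

Step 2 — sample variances and covariances s[i,j] = (1/(n-1)) · Σ_k (x_{k,i} - mean_i) · (x_{k,j} - mean_j), with n-1 = 4:
  s[X,X] = ((-3.6)·(-3.6) + (1.4)·(1.4) + (3.4)·(3.4) + (0.4)·(0.4) + (-1.6)·(-1.6)) / 4 = 29.2/4 = 7.3
  s[X,Y] = ((-3.6)·(4) + (1.4)·(0) + (3.4)·(-1) + (0.4)·(-3) + (-1.6)·(0)) / 4 = -19/4 = -4.75
  s[Y,Y] = ((4)·(4) + (0)·(0) + (-1)·(-1) + (-3)·(-3) + (0)·(0)) / 4 = 26/4 = 6.5
  Sample standard deviations s_i = √(s[i,i]):
  s(X) = √(7.3) = 2.7019
  s(Y) = √(6.5) = 2.5495

Step 3 — r_{ij} = s_{ij} / (s_i · s_j):
  r[X,X] = 1 (diagonal).
  r[X,Y] = -4.75 / (2.7019 · 2.5495) = -4.75 / 6.8884 = -0.6896
  r[Y,Y] = 1 (diagonal).

R is symmetric with unit diagonal. Assembling:

R = [[1, -0.6896],
 [-0.6896, 1]]


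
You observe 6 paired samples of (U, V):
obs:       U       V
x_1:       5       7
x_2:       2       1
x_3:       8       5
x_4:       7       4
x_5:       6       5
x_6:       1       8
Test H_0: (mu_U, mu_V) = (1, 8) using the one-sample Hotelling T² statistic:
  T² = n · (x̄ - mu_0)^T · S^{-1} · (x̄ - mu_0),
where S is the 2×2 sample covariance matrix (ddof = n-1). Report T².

Step 1 — sample mean vector:
  mean(U) = (5 + 2 + 8 + 7 + 6 + 1) / 6 = 29/6 = 4.8333
  mean(V) = (7 + 1 + 5 + 4 + 5 + 8) / 6 = 30/6 = 5
  x̄ = (4.8333, 5),  deviation x̄ - mu_0 = (4.8333, 5) - (1, 8) = (3.8333, -3).

Step 2 — sample covariance matrix, S[i,j] = (1/(n-1)) · Σ_k (x_{k,i} - mean_i) · (x_{k,j} - mean_j), divisor n-1 = 5:
  S[U,U] = ((0.1667)·(0.1667) + (-2.8333)·(-2.8333) + (3.1667)·(3.1667) + (2.1667)·(2.1667) + (1.1667)·(1.1667) + (-3.8333)·(-3.8333)) / 5 = 38.8333/5 = 7.7667
  S[U,V] = ((0.1667)·(2) + (-2.8333)·(-4) + (3.1667)·(0) + (2.1667)·(-1) + (1.1667)·(0) + (-3.8333)·(3)) / 5 = -2/5 = -0.4
  S[V,V] = ((2)·(2) + (-4)·(-4) + (0)·(0) + (-1)·(-1) + (0)·(0) + (3)·(3)) / 5 = 30/5 = 6
  S = [[7.7667, -0.4],
 [-0.4, 6]].

Step 3 — invert S. det(S) = 7.7667·6 - (-0.4)² = 46.44.
  S^{-1} = (1/det) · [[d, -b], [-b, a]] = [[0.1292, 0.0086],
 [0.0086, 0.1672]].

Step 4 — quadratic form (x̄ - mu_0)^T · S^{-1} · (x̄ - mu_0):
  S^{-1} · (x̄ - mu_0) = (0.4694, -0.4687),
  (x̄ - mu_0)^T · [...] = (3.8333)·(0.4694) + (-3)·(-0.4687) = 3.2056.

Step 5 — scale by n: T² = 6 · 3.2056 = 19.2334.

T² ≈ 19.2334


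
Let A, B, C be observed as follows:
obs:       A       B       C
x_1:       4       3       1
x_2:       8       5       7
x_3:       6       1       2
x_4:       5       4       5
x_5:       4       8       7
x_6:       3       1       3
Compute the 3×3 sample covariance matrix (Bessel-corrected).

Step 1 — column means:
  mean(A) = (4 + 8 + 6 + 5 + 4 + 3) / 6 = 30/6 = 5
  mean(B) = (3 + 5 + 1 + 4 + 8 + 1) / 6 = 22/6 = 3.6667
  mean(C) = (1 + 7 + 2 + 5 + 7 + 3) / 6 = 25/6 = 4.1667

Step 2 — sample covariance S[i,j] = (1/(n-1)) · Σ_k (x_{k,i} - mean_i) · (x_{k,j} - mean_j), with n-1 = 5.
  S[A,A] = ((-1)·(-1) + (3)·(3) + (1)·(1) + (0)·(0) + (-1)·(-1) + (-2)·(-2)) / 5 = 16/5 = 3.2
  S[A,B] = ((-1)·(-0.6667) + (3)·(1.3333) + (1)·(-2.6667) + (0)·(0.3333) + (-1)·(4.3333) + (-2)·(-2.6667)) / 5 = 3/5 = 0.6
  S[A,C] = ((-1)·(-3.1667) + (3)·(2.8333) + (1)·(-2.1667) + (0)·(0.8333) + (-1)·(2.8333) + (-2)·(-1.1667)) / 5 = 9/5 = 1.8
  S[B,B] = ((-0.6667)·(-0.6667) + (1.3333)·(1.3333) + (-2.6667)·(-2.6667) + (0.3333)·(0.3333) + (4.3333)·(4.3333) + (-2.6667)·(-2.6667)) / 5 = 35.3333/5 = 7.0667
  S[B,C] = ((-0.6667)·(-3.1667) + (1.3333)·(2.8333) + (-2.6667)·(-2.1667) + (0.3333)·(0.8333) + (4.3333)·(2.8333) + (-2.6667)·(-1.1667)) / 5 = 27.3333/5 = 5.4667
  S[C,C] = ((-3.1667)·(-3.1667) + (2.8333)·(2.8333) + (-2.1667)·(-2.1667) + (0.8333)·(0.8333) + (2.8333)·(2.8333) + (-1.1667)·(-1.1667)) / 5 = 32.8333/5 = 6.5667

S is symmetric (S[j,i] = S[i,j]). Assembling:

S = [[3.2, 0.6, 1.8],
 [0.6, 7.0667, 5.4667],
 [1.8, 5.4667, 6.5667]]


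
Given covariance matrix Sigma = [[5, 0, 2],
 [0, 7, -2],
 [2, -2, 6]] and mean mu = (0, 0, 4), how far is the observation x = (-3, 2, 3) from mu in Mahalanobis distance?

Step 1 — centre the observation: (x - mu) = (-3, 2, -1).

Step 2 — invert Sigma (cofactor / det for 3×3, or solve directly):
  Sigma^{-1} = [[0.2346, -0.0247, -0.0864],
 [-0.0247, 0.1605, 0.0617],
 [-0.0864, 0.0617, 0.216]].

Step 3 — form the quadratic (x - mu)^T · Sigma^{-1} · (x - mu):
  Sigma^{-1} · (x - mu) = (-0.6667, 0.3333, 0.1667).
  (x - mu)^T · [Sigma^{-1} · (x - mu)] = (-3)·(-0.6667) + (2)·(0.3333) + (-1)·(0.1667) = 2.5.

Step 4 — take square root: d = √(2.5) ≈ 1.5811.

d(x, mu) = √(2.5) ≈ 1.5811


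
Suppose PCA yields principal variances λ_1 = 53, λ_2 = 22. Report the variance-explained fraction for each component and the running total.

Step 1 — total variance = trace(Sigma) = Σ λ_i = 53 + 22 = 75.

Step 2 — fraction explained by component i = λ_i / Σ λ:
  PC1: 53/75 = 0.7067
  PC2: 22/75 = 0.2933

Step 3 — cumulative fraction after k components = (λ_1 + ... + λ_k) / Σ λ:
  k = 1: 53/75 = 0.7067
  k = 2: (53 + 22)/75 = 75/75 = 1

Summary (fraction, with percent):

explained: PC1 0.7067 (70.67%), PC2 0.2933 (29.33%);  cumulative: 0.7067, 1


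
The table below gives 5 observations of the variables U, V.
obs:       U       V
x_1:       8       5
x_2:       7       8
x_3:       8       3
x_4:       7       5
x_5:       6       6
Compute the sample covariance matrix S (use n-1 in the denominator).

Step 1 — column means:
  mean(U) = (8 + 7 + 8 + 7 + 6) / 5 = 36/5 = 7.2
  mean(V) = (5 + 8 + 3 + 5 + 6) / 5 = 27/5 = 5.4

Step 2 — sample covariance S[i,j] = (1/(n-1)) · Σ_k (x_{k,i} - mean_i) · (x_{k,j} - mean_j), with n-1 = 4.
  S[U,U] = ((0.8)·(0.8) + (-0.2)·(-0.2) + (0.8)·(0.8) + (-0.2)·(-0.2) + (-1.2)·(-1.2)) / 4 = 2.8/4 = 0.7
  S[U,V] = ((0.8)·(-0.4) + (-0.2)·(2.6) + (0.8)·(-2.4) + (-0.2)·(-0.4) + (-1.2)·(0.6)) / 4 = -3.4/4 = -0.85
  S[V,V] = ((-0.4)·(-0.4) + (2.6)·(2.6) + (-2.4)·(-2.4) + (-0.4)·(-0.4) + (0.6)·(0.6)) / 4 = 13.2/4 = 3.3

S is symmetric (S[j,i] = S[i,j]). Assembling:

S = [[0.7, -0.85],
 [-0.85, 3.3]]


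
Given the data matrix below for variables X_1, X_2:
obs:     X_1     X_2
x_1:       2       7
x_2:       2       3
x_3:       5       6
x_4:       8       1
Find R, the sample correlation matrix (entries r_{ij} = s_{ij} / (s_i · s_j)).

Step 1 — column means:
  mean(X_1) = (2 + 2 + 5 + 8) / 4 = 17/4 = 4.25
  mean(X_2) = (7 + 3 + 6 + 1) / 4 = 17/4 = 4.25

Step 2 — sample variances and covariances s[i,j] = (1/(n-1)) · Σ_k (x_{k,i} - mean_i) · (x_{k,j} - mean_j), with n-1 = 3:
  s[X_1,X_1] = ((-2.25)·(-2.25) + (-2.25)·(-2.25) + (0.75)·(0.75) + (3.75)·(3.75)) / 3 = 24.75/3 = 8.25
  s[X_1,X_2] = ((-2.25)·(2.75) + (-2.25)·(-1.25) + (0.75)·(1.75) + (3.75)·(-3.25)) / 3 = -14.25/3 = -4.75
  s[X_2,X_2] = ((2.75)·(2.75) + (-1.25)·(-1.25) + (1.75)·(1.75) + (-3.25)·(-3.25)) / 3 = 22.75/3 = 7.5833
  Sample standard deviations s_i = √(s[i,i]):
  s(X_1) = √(8.25) = 2.8723
  s(X_2) = √(7.5833) = 2.7538

Step 3 — r_{ij} = s_{ij} / (s_i · s_j):
  r[X_1,X_1] = 1 (diagonal).
  r[X_1,X_2] = -4.75 / (2.8723 · 2.7538) = -4.75 / 7.9096 = -0.6005
  r[X_2,X_2] = 1 (diagonal).

R is symmetric with unit diagonal. Assembling:

R = [[1, -0.6005],
 [-0.6005, 1]]


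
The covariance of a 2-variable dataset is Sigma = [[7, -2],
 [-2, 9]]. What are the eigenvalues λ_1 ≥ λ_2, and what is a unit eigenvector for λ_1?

Step 1 — characteristic polynomial of 2×2 Sigma:
  det(Sigma - λI) = λ² - trace · λ + det = 0.
  trace = 7 + 9 = 16, det = 7·9 - (-2)² = 59.
Step 2 — discriminant:
  Δ = trace² - 4·det = 256 - 236 = 20.
Step 3 — eigenvalues:
  λ = (trace ± √Δ)/2 = (16 ± 4.4721)/2,
  λ_1 = 10.2361,  λ_2 = 5.7639.

Step 4 — unit eigenvector for λ_1: solve (Sigma - λ_1 I)v = 0. First row:
  (7 - 10.2361)·v_x + (-2)·v_y = 0, i.e. (-3.2361)·v_x + (-2)·v_y = 0,
  so v ∝ (b, λ_1 - a) = (-2, 3.2361); multiply by -1 so the first entry is positive: u = (2, -3.2361).
  ||u|| = √((2)² + (-3.2361)²) = √(14.4721) ≈ 3.8042,
  v_1 = u/||u|| ≈ (0.5257, -0.8507) (||v_1|| = 1).

λ_1 = 10.2361,  λ_2 = 5.7639;  v_1 ≈ (0.5257, -0.8507)


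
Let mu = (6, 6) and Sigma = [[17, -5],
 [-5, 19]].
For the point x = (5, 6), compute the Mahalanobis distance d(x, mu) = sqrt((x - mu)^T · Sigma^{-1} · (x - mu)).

Step 1 — centre the observation: (x - mu) = (-1, 0).

Step 2 — invert Sigma. det(Sigma) = 17·19 - (-5)² = 298.
  Sigma^{-1} = (1/det) · [[d, -b], [-b, a]] = [[0.0638, 0.0168],
 [0.0168, 0.057]].

Step 3 — form the quadratic (x - mu)^T · Sigma^{-1} · (x - mu):
  Sigma^{-1} · (x - mu) = (-0.0638, -0.0168).
  (x - mu)^T · [Sigma^{-1} · (x - mu)] = (-1)·(-0.0638) + (0)·(-0.0168) = 0.0638.

Step 4 — take square root: d = √(0.0638) ≈ 0.2525.

d(x, mu) = √(0.0638) ≈ 0.2525


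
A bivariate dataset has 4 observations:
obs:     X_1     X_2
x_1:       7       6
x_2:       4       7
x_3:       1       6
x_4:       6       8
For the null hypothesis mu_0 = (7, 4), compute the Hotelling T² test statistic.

Step 1 — sample mean vector:
  mean(X_1) = (7 + 4 + 1 + 6) / 4 = 18/4 = 4.5
  mean(X_2) = (6 + 7 + 6 + 8) / 4 = 27/4 = 6.75
  x̄ = (4.5, 6.75),  deviation x̄ - mu_0 = (4.5, 6.75) - (7, 4) = (-2.5, 2.75).

Step 2 — sample covariance matrix, S[i,j] = (1/(n-1)) · Σ_k (x_{k,i} - mean_i) · (x_{k,j} - mean_j), divisor n-1 = 3:
  S[X_1,X_1] = ((2.5)·(2.5) + (-0.5)·(-0.5) + (-3.5)·(-3.5) + (1.5)·(1.5)) / 3 = 21/3 = 7
  S[X_1,X_2] = ((2.5)·(-0.75) + (-0.5)·(0.25) + (-3.5)·(-0.75) + (1.5)·(1.25)) / 3 = 2.5/3 = 0.8333
  S[X_2,X_2] = ((-0.75)·(-0.75) + (0.25)·(0.25) + (-0.75)·(-0.75) + (1.25)·(1.25)) / 3 = 2.75/3 = 0.9167
  S = [[7, 0.8333],
 [0.8333, 0.9167]].

Step 3 — invert S. det(S) = 7·0.9167 - (0.8333)² = 5.7222.
  S^{-1} = (1/det) · [[d, -b], [-b, a]] = [[0.1602, -0.1456],
 [-0.1456, 1.2233]].

Step 4 — quadratic form (x̄ - mu_0)^T · S^{-1} · (x̄ - mu_0):
  S^{-1} · (x̄ - mu_0) = (-0.801, 3.7282),
  (x̄ - mu_0)^T · [...] = (-2.5)·(-0.801) + (2.75)·(3.7282) = 12.2549.

Step 5 — scale by n: T² = 4 · 12.2549 = 49.0194.

T² ≈ 49.0194


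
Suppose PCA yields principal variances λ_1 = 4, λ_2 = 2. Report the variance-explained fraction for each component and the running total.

Step 1 — total variance = trace(Sigma) = Σ λ_i = 4 + 2 = 6.

Step 2 — fraction explained by component i = λ_i / Σ λ:
  PC1: 4/6 = 0.6667
  PC2: 2/6 = 0.3333

Step 3 — cumulative fraction after k components = (λ_1 + ... + λ_k) / Σ λ:
  k = 1: 4/6 = 0.6667
  k = 2: (4 + 2)/6 = 6/6 = 1

Summary (fraction, with percent):

explained: PC1 0.6667 (66.67%), PC2 0.3333 (33.33%);  cumulative: 0.6667, 1


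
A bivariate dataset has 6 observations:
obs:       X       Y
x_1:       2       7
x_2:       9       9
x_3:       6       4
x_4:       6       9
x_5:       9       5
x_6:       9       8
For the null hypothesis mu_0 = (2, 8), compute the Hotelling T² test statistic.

Step 1 — sample mean vector:
  mean(X) = (2 + 9 + 6 + 6 + 9 + 9) / 6 = 41/6 = 6.8333
  mean(Y) = (7 + 9 + 4 + 9 + 5 + 8) / 6 = 42/6 = 7
  x̄ = (6.8333, 7),  deviation x̄ - mu_0 = (6.8333, 7) - (2, 8) = (4.8333, -1).

Step 2 — sample covariance matrix, S[i,j] = (1/(n-1)) · Σ_k (x_{k,i} - mean_i) · (x_{k,j} - mean_j), divisor n-1 = 5:
  S[X,X] = ((-4.8333)·(-4.8333) + (2.1667)·(2.1667) + (-0.8333)·(-0.8333) + (-0.8333)·(-0.8333) + (2.1667)·(2.1667) + (2.1667)·(2.1667)) / 5 = 38.8333/5 = 7.7667
  S[X,Y] = ((-4.8333)·(0) + (2.1667)·(2) + (-0.8333)·(-3) + (-0.8333)·(2) + (2.1667)·(-2) + (2.1667)·(1)) / 5 = 3/5 = 0.6
  S[Y,Y] = ((0)·(0) + (2)·(2) + (-3)·(-3) + (2)·(2) + (-2)·(-2) + (1)·(1)) / 5 = 22/5 = 4.4
  S = [[7.7667, 0.6],
 [0.6, 4.4]].

Step 3 — invert S. det(S) = 7.7667·4.4 - (0.6)² = 33.8133.
  S^{-1} = (1/det) · [[d, -b], [-b, a]] = [[0.1301, -0.0177],
 [-0.0177, 0.2297]].

Step 4 — quadratic form (x̄ - mu_0)^T · S^{-1} · (x̄ - mu_0):
  S^{-1} · (x̄ - mu_0) = (0.6467, -0.3155),
  (x̄ - mu_0)^T · [...] = (4.8333)·(0.6467) + (-1)·(-0.3155) = 3.4411.

Step 5 — scale by n: T² = 6 · 3.4411 = 20.6467.

T² ≈ 20.6467
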